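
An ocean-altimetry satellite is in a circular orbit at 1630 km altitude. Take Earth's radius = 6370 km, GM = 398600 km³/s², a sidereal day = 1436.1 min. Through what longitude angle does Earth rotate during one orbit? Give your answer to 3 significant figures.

Semi-major axis a = 6370 + 1630 = 8000 km. Period T = 2π√(a³/μ) = 2π√(8000³/398600) = 7121.1 s = 118.68 min.
During one orbit Earth rotates (7121.1 / 86166) × 360° = 29.75°.

29.8°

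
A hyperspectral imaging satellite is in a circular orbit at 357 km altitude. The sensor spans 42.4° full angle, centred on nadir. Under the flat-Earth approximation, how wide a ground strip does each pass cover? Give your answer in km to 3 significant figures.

277 km

Half-angle = 42.4°/2 = 21.2°.
Swath width ≈ 2h·tan(θ/2) = 2 × 357 × tan(21.2°) = 276.9 km.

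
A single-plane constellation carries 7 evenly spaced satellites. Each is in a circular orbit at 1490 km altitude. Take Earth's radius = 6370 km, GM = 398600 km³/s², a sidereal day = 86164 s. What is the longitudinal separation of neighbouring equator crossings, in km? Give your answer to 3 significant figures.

Semi-major axis a = 6370 + 1490 = 7860 km. Period T = 2π√(a³/μ) = 2π√(7860³/398600) = 6935.0 s = 115.58 min.
Single-satellite node shift = (6935.0/86164) × 360° = 28.97°.
With 7 satellites evenly phased, successive equator crossings are 28.97/7 = 4.139° apart.
That is 4.139 × 111.2 = 460 km at the equator.

460 km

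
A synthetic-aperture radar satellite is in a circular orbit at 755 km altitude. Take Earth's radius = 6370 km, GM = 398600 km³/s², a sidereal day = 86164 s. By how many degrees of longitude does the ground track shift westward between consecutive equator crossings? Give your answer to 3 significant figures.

25.0°

Semi-major axis a = 6370 + 755 = 7125 km. Period T = 2π√(a³/μ) = 2π√(7125³/398600) = 5985.3 s = 99.76 min.
During one orbit Earth rotates (5985.3 / 86164) × 360° = 25.01°.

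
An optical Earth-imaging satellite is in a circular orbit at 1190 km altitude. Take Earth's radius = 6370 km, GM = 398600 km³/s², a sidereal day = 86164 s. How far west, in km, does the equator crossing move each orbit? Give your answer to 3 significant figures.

3040 km

Semi-major axis a = 6370 + 1190 = 7560 km. Period T = 2π√(a³/μ) = 2π√(7560³/398600) = 6541.7 s = 109.03 min.
During one orbit Earth rotates (6541.7 / 86164) × 360° = 27.33°.
At the equator that is 27.33° × (2π·6370/360) km/° = 27.33 × 111.2 = 3039 km.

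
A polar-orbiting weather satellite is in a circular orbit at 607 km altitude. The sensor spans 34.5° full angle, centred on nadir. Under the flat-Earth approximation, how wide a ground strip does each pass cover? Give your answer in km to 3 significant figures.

377 km

Half-angle = 34.5°/2 = 17.25°.
Swath width ≈ 2h·tan(θ/2) = 2 × 607 × tan(17.25°) = 377.0 km.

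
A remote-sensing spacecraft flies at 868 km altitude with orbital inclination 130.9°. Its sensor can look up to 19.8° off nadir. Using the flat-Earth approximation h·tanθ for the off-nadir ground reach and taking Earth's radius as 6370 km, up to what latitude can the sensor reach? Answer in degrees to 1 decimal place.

Retrograde orbit: the ground track reaches ±(180° − i) = ±(180 − 130.9) = ±49.1°.
Sensor half-swath on the ground ≈ 868·tan(19.8°) = 312 km = 2.81° of latitude.
Maximum observable latitude ≈ 49.1 + 2.81 = 51.9°.

51.9°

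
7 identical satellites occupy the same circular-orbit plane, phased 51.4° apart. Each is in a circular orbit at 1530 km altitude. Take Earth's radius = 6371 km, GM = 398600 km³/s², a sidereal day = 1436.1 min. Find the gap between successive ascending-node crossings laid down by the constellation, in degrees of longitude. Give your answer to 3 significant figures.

4.17°

Semi-major axis a = 6371 + 1530 = 7901 km. Period T = 2π√(a³/μ) = 2π√(7901³/398600) = 6989.3 s = 116.49 min.
Single-satellite node shift = (6989.3/86166) × 360° = 29.20°.
With 7 satellites evenly phased, successive equator crossings are 29.20/7 = 4.172° apart.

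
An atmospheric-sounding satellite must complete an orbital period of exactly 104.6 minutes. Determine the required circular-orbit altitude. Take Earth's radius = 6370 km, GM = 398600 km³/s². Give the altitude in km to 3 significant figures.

T = 104.6 min = 6276.0 s.
From T = 2π√(a³/μ): a = (μ T²/4π²)^(1/3) = (398600 × 6276.0² / 4π²)^(1/3) = 7354 km.
Altitude h = a − R = 7354 − 6370 = 984 km.

984 km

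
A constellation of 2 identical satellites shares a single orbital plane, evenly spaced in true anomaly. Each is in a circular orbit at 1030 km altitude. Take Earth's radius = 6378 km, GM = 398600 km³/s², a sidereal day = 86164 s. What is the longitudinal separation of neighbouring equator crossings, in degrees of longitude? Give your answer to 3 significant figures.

13.3°

Semi-major axis a = 6378 + 1030 = 7408 km. Period T = 2π√(a³/μ) = 2π√(7408³/398600) = 6345.5 s = 105.76 min.
Single-satellite node shift = (6345.5/86164) × 360° = 26.51°.
With 2 satellites evenly phased, successive equator crossings are 26.51/2 = 13.256° apart.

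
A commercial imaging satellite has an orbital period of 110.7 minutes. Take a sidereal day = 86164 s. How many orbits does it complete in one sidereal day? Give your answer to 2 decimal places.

T = 110.7 min = 6642.0 s.
Orbits per sidereal day = 86164 / 6642.0 = 12.973.

12.97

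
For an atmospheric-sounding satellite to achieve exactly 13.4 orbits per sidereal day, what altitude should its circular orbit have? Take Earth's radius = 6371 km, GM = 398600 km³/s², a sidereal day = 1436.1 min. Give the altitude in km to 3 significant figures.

Required period T = 86166 / 13.4 = 6430.3 s.
From T = 2π√(a³/μ): a = (μ T²/4π²)^(1/3) = (398600 × 6430.3² / 4π²)^(1/3) = 7474 km.
Altitude h = a − R = 7474 − 6371 = 1103 km.

1100 km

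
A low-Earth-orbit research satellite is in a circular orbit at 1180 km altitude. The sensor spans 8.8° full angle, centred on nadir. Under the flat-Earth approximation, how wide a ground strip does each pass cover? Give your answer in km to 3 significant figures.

182 km

Half-angle = 8.8°/2 = 4.4°.
Swath width ≈ 2h·tan(θ/2) = 2 × 1180 × tan(4.4°) = 181.6 km.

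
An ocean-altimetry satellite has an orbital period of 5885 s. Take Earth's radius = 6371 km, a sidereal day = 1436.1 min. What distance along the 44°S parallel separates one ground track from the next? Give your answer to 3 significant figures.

Node shift per orbit = (5885.0/86166) × 360° = 24.59°.
Equatorial spacing = 24.59 × 111.2 km/° = 2734 km.
At 44° latitude, spacing = 2734 × cos(44°) = 1967 km.

1970 km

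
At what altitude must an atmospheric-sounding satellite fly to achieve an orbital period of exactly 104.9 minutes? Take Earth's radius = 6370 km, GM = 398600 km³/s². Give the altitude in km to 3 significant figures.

T = 104.9 min = 6294.0 s.
From T = 2π√(a³/μ): a = (μ T²/4π²)^(1/3) = (398600 × 6294.0² / 4π²)^(1/3) = 7368 km.
Altitude h = a − R = 7368 − 6370 = 998 km.

998 km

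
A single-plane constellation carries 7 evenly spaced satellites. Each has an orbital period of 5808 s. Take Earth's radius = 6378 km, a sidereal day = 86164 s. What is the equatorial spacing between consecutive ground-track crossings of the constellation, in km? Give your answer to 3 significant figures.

Single-satellite node shift = (5808.0/86164) × 360° = 24.27°.
With 7 satellites evenly phased, successive equator crossings are 24.27/7 = 3.467° apart.
That is 3.467 × 111.3 = 386 km at the equator.

386 km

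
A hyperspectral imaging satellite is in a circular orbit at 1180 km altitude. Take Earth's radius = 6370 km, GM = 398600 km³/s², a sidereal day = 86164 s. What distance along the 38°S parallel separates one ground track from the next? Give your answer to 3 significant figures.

Semi-major axis a = 6370 + 1180 = 7550 km. Period T = 2π√(a³/μ) = 2π√(7550³/398600) = 6528.8 s = 108.81 min.
Node shift per orbit = (6528.8/86164) × 360° = 27.28°.
Equatorial spacing = 27.28 × 111.2 km/° = 3033 km.
At 38° latitude, spacing = 3033 × cos(38°) = 2390 km.

2390 km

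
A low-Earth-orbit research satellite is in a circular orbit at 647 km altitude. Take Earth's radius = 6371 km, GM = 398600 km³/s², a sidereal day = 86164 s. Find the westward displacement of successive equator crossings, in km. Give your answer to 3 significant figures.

Semi-major axis a = 6371 + 647 = 7018 km. Period T = 2π√(a³/μ) = 2π√(7018³/398600) = 5851.0 s = 97.52 min.
During one orbit Earth rotates (5851.0 / 86164) × 360° = 24.45°.
At the equator that is 24.45° × (2π·6371/360) km/° = 24.45 × 111.2 = 2718 km.

2720 km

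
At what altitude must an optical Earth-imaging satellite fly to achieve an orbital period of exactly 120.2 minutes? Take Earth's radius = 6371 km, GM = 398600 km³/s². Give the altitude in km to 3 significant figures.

1700 km

T = 120.2 min = 7212.0 s.
From T = 2π√(a³/μ): a = (μ T²/4π²)^(1/3) = (398600 × 7212.0² / 4π²)^(1/3) = 8068 km.
Altitude h = a − R = 8068 − 6371 = 1697 km.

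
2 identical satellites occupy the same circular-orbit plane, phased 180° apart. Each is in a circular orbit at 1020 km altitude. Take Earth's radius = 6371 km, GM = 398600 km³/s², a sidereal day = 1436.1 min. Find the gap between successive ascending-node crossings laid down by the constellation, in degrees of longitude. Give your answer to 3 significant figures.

Semi-major axis a = 6371 + 1020 = 7391 km. Period T = 2π√(a³/μ) = 2π√(7391³/398600) = 6323.6 s = 105.39 min.
Single-satellite node shift = (6323.6/86166) × 360° = 26.42°.
With 2 satellites evenly phased, successive equator crossings are 26.42/2 = 13.210° apart.

13.2°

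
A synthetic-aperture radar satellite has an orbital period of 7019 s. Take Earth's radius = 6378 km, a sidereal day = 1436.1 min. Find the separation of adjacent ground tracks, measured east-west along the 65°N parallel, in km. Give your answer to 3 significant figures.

1380 km

Node shift per orbit = (7019.0/86166) × 360° = 29.33°.
Equatorial spacing = 29.33 × 111.3 km/° = 3264 km.
At 65° latitude, spacing = 3264 × cos(65°) = 1380 km.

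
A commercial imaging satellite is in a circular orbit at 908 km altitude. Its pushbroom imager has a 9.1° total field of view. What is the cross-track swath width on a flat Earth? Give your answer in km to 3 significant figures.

Half-angle = 9.1°/2 = 4.55°.
Swath width ≈ 2h·tan(θ/2) = 2 × 908 × tan(4.55°) = 144.5 km.

145 km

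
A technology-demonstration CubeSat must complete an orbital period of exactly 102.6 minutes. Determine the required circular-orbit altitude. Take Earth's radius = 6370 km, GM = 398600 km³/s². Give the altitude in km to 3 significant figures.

T = 102.6 min = 6156.0 s.
From T = 2π√(a³/μ): a = (μ T²/4π²)^(1/3) = (398600 × 6156.0² / 4π²)^(1/3) = 7260 km.
Altitude h = a − R = 7260 − 6370 = 890 km.

890 km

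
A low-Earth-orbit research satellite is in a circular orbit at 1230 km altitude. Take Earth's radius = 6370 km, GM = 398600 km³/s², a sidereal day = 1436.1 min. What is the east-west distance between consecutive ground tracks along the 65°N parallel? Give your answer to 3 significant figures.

Semi-major axis a = 6370 + 1230 = 7600 km. Period T = 2π√(a³/μ) = 2π√(7600³/398600) = 6593.7 s = 109.90 min.
Node shift per orbit = (6593.7/86166) × 360° = 27.55°.
Equatorial spacing = 27.55 × 111.2 km/° = 3063 km.
At 65° latitude, spacing = 3063 × cos(65°) = 1294 km.

1290 km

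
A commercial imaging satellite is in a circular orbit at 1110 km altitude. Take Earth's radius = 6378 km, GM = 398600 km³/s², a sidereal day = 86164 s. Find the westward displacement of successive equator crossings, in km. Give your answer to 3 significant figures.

3000 km

Semi-major axis a = 6378 + 1110 = 7488 km. Period T = 2π√(a³/μ) = 2π√(7488³/398600) = 6448.5 s = 107.48 min.
During one orbit Earth rotates (6448.5 / 86164) × 360° = 26.94°.
At the equator that is 26.94° × (2π·6378/360) km/° = 26.94 × 111.3 = 2999 km.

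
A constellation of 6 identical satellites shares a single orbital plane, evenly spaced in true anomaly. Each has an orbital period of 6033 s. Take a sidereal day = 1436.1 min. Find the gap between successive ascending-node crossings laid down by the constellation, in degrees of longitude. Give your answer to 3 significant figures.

Single-satellite node shift = (6033.0/86166) × 360° = 25.21°.
With 6 satellites evenly phased, successive equator crossings are 25.21/6 = 4.201° apart.

4.20°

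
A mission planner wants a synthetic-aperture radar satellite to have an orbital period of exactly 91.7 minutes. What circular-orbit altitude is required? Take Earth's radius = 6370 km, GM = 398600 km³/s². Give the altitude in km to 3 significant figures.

T = 91.7 min = 5502.0 s.
From T = 2π√(a³/μ): a = (μ T²/4π²)^(1/3) = (398600 × 5502.0² / 4π²)^(1/3) = 6736 km.
Altitude h = a − R = 6736 − 6370 = 366 km.

366 km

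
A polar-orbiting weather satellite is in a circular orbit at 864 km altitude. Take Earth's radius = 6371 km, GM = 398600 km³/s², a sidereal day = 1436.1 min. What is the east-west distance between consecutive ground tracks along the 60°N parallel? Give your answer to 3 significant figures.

1420 km

Semi-major axis a = 6371 + 864 = 7235 km. Period T = 2π√(a³/μ) = 2π√(7235³/398600) = 6124.5 s = 102.07 min.
Node shift per orbit = (6124.5/86166) × 360° = 25.59°.
Equatorial spacing = 25.59 × 111.2 km/° = 2845 km.
At 60° latitude, spacing = 2845 × cos(60°) = 1423 km.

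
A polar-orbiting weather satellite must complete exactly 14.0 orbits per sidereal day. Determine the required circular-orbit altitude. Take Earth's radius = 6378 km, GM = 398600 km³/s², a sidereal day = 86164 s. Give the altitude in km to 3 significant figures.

881 km

Required period T = 86164 / 14.0 = 6154.6 s.
From T = 2π√(a³/μ): a = (μ T²/4π²)^(1/3) = (398600 × 6154.6² / 4π²)^(1/3) = 7259 km.
Altitude h = a − R = 7259 − 6378 = 881 km.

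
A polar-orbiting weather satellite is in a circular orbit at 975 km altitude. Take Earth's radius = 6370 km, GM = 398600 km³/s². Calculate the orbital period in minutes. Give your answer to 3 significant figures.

104 min

Semi-major axis a = 6370 + 975 = 7345 km. Period T = 2π√(a³/μ) = 2π√(7345³/398600) = 6264.7 s = 104.41 min.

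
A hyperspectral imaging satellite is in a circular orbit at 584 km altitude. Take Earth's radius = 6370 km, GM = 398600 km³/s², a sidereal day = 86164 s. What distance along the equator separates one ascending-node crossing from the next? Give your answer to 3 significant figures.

Semi-major axis a = 6370 + 584 = 6954 km. Period T = 2π√(a³/μ) = 2π√(6954³/398600) = 5771.2 s = 96.19 min.
During one orbit Earth rotates (5771.2 / 86164) × 360° = 24.11°.
At the equator that is 24.11° × (2π·6370/360) km/° = 24.11 × 111.2 = 2681 km.

2680 km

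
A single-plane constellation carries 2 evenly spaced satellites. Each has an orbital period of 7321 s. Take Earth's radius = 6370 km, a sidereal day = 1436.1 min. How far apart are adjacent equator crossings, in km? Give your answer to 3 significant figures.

1700 km

Single-satellite node shift = (7321.0/86166) × 360° = 30.59°.
With 2 satellites evenly phased, successive equator crossings are 30.59/2 = 15.294° apart.
That is 15.294 × 111.2 = 1700 km at the equator.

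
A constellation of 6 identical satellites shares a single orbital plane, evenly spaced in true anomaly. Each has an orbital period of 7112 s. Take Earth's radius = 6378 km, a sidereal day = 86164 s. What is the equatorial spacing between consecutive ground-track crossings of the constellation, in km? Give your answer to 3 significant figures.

Single-satellite node shift = (7112.0/86164) × 360° = 29.71°.
With 6 satellites evenly phased, successive equator crossings are 29.71/6 = 4.952° apart.
That is 4.952 × 111.3 = 551 km at the equator.

551 km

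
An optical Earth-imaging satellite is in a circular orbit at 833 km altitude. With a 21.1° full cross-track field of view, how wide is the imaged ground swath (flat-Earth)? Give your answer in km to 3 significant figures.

Half-angle = 21.1°/2 = 10.55°.
Swath width ≈ 2h·tan(θ/2) = 2 × 833 × tan(10.55°) = 310.3 km.

310 km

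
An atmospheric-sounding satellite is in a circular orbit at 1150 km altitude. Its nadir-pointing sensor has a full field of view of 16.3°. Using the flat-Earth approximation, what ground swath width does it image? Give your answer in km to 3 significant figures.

Half-angle = 16.3°/2 = 8.15°.
Swath width ≈ 2h·tan(θ/2) = 2 × 1150 × tan(8.15°) = 329.4 km.

329 km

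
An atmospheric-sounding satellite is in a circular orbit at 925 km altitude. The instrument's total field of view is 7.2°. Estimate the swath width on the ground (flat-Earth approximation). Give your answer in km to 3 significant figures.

116 km

Half-angle = 7.2°/2 = 3.6°.
Swath width ≈ 2h·tan(θ/2) = 2 × 925 × tan(3.6°) = 116.4 km.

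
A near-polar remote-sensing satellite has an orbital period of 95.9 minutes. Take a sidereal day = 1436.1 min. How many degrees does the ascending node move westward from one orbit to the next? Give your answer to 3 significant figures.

24.0°

T = 95.9 min = 5754.0 s.
During one orbit Earth rotates (5754.0 / 86166) × 360° = 24.04°.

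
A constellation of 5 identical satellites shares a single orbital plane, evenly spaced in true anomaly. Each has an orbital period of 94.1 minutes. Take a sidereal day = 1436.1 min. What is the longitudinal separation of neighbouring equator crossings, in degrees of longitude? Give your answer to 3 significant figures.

T = 94.1 min = 5646.0 s.
Single-satellite node shift = (5646.0/86166) × 360° = 23.59°.
With 5 satellites evenly phased, successive equator crossings are 23.59/5 = 4.718° apart.

4.72°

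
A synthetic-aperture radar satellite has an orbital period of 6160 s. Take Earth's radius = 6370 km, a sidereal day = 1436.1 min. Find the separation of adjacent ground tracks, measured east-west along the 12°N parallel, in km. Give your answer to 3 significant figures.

2800 km

Node shift per orbit = (6160.0/86166) × 360° = 25.74°.
Equatorial spacing = 25.74 × 111.2 km/° = 2861 km.
At 12° latitude, spacing = 2861 × cos(12°) = 2799 km.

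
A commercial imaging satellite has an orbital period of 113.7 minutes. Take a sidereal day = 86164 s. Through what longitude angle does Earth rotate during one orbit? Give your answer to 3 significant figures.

28.5°

T = 113.7 min = 6822.0 s.
During one orbit Earth rotates (6822.0 / 86164) × 360° = 28.50°.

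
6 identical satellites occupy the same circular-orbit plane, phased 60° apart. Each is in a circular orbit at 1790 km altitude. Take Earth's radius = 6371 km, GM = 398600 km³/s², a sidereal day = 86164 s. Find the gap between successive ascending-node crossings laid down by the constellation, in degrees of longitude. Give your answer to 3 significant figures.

5.11°

Semi-major axis a = 6371 + 1790 = 8161 km. Period T = 2π√(a³/μ) = 2π√(8161³/398600) = 7337.1 s = 122.29 min.
Single-satellite node shift = (7337.1/86164) × 360° = 30.66°.
With 6 satellites evenly phased, successive equator crossings are 30.66/6 = 5.109° apart.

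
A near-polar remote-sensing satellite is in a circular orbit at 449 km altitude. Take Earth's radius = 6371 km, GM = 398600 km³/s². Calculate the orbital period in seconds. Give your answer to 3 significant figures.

Semi-major axis a = 6371 + 449 = 6820 km. Period T = 2π√(a³/μ) = 2π√(6820³/398600) = 5605.2 s = 93.42 min.

5610 seconds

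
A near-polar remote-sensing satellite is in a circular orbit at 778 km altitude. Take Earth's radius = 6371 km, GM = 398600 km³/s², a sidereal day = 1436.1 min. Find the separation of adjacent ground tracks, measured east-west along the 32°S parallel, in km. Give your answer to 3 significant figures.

Semi-major axis a = 6371 + 778 = 7149 km. Period T = 2π√(a³/μ) = 2π√(7149³/398600) = 6015.6 s = 100.26 min.
Node shift per orbit = (6015.6/86166) × 360° = 25.13°.
Equatorial spacing = 25.13 × 111.2 km/° = 2795 km.
At 32° latitude, spacing = 2795 × cos(32°) = 2370 km.

2370 km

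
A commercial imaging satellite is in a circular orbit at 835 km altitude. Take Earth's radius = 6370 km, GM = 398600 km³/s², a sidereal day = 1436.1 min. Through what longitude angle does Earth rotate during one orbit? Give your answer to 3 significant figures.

25.4°

Semi-major axis a = 6370 + 835 = 7205 km. Period T = 2π√(a³/μ) = 2π√(7205³/398600) = 6086.4 s = 101.44 min.
During one orbit Earth rotates (6086.4 / 86166) × 360° = 25.43°.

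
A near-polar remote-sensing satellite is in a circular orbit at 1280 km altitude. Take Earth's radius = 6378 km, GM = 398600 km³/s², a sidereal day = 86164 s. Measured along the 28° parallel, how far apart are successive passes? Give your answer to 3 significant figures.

Semi-major axis a = 6378 + 1280 = 7658 km. Period T = 2π√(a³/μ) = 2π√(7658³/398600) = 6669.4 s = 111.16 min.
Node shift per orbit = (6669.4/86164) × 360° = 27.87°.
Equatorial spacing = 27.87 × 111.3 km/° = 3102 km.
At 28° latitude, spacing = 3102 × cos(28°) = 2739 km.

2740 km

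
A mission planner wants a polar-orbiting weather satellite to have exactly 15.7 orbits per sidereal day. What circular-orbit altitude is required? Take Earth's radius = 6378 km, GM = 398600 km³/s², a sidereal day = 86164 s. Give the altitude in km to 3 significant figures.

347 km

Required period T = 86164 / 15.7 = 5488.2 s.
From T = 2π√(a³/μ): a = (μ T²/4π²)^(1/3) = (398600 × 5488.2² / 4π²)^(1/3) = 6725 km.
Altitude h = a − R = 6725 − 6378 = 347 km.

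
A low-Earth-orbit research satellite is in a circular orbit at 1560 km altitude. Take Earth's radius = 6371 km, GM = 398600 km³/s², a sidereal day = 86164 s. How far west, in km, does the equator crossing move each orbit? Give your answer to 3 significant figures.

Semi-major axis a = 6371 + 1560 = 7931 km. Period T = 2π√(a³/μ) = 2π√(7931³/398600) = 7029.2 s = 117.15 min.
During one orbit Earth rotates (7029.2 / 86164) × 360° = 29.37°.
At the equator that is 29.37° × (2π·6371/360) km/° = 29.37 × 111.2 = 3266 km.

3270 km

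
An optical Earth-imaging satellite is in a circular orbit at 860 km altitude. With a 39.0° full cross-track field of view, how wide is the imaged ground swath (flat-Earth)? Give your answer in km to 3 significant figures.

Half-angle = 39.0°/2 = 19.5°.
Swath width ≈ 2h·tan(θ/2) = 2 × 860 × tan(19.5°) = 609.1 km.

609 km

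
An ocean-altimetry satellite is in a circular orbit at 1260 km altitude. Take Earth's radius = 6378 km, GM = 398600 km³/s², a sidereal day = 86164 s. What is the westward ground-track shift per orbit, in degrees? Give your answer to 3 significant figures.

27.8°

Semi-major axis a = 6378 + 1260 = 7638 km. Period T = 2π√(a³/μ) = 2π√(7638³/398600) = 6643.3 s = 110.72 min.
During one orbit Earth rotates (6643.3 / 86164) × 360° = 27.76°.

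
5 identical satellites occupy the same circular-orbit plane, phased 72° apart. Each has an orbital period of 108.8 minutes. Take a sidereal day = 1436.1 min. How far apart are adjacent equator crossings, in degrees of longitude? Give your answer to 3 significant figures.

5.45°

T = 108.8 min = 6528.0 s.
Single-satellite node shift = (6528.0/86166) × 360° = 27.27°.
With 5 satellites evenly phased, successive equator crossings are 27.27/5 = 5.455° apart.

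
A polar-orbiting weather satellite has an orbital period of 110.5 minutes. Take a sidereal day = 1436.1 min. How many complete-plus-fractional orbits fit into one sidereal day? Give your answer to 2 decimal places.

13.00

T = 110.5 min = 6630.0 s.
Orbits per sidereal day = 86166 / 6630.0 = 12.996.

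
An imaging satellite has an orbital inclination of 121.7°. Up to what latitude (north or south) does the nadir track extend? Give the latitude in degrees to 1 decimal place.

58.3°

Retrograde orbit: the ground track reaches ±(180° − i) = ±(180 − 121.7) = ±58.3°.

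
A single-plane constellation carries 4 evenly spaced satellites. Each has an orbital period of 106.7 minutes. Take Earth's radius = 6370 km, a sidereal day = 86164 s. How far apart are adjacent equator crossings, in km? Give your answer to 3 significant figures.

T = 106.7 min = 6402.0 s.
Single-satellite node shift = (6402.0/86164) × 360° = 26.75°.
With 4 satellites evenly phased, successive equator crossings are 26.75/4 = 6.687° apart.
That is 6.687 × 111.2 = 743 km at the equator.

743 km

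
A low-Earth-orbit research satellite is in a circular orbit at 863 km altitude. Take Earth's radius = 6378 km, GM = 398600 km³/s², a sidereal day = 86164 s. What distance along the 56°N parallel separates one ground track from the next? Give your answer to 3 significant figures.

1590 km

Semi-major axis a = 6378 + 863 = 7241 km. Period T = 2π√(a³/μ) = 2π√(7241³/398600) = 6132.1 s = 102.20 min.
Node shift per orbit = (6132.1/86164) × 360° = 25.62°.
Equatorial spacing = 25.62 × 111.3 km/° = 2852 km.
At 56° latitude, spacing = 2852 × cos(56°) = 1595 km.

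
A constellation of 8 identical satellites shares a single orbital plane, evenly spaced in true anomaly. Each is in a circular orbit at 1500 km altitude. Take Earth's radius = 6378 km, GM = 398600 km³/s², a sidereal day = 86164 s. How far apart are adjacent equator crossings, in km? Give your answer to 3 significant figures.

405 km

Semi-major axis a = 6378 + 1500 = 7878 km. Period T = 2π√(a³/μ) = 2π√(7878³/398600) = 6958.8 s = 115.98 min.
Single-satellite node shift = (6958.8/86164) × 360° = 29.07°.
With 8 satellites evenly phased, successive equator crossings are 29.07/8 = 3.634° apart.
That is 3.634 × 111.3 = 405 km at the equator.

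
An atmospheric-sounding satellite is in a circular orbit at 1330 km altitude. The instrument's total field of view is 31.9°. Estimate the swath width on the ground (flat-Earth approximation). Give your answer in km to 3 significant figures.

Half-angle = 31.9°/2 = 15.95°.
Swath width ≈ 2h·tan(θ/2) = 2 × 1330 × tan(15.95°) = 760.2 km.

760 km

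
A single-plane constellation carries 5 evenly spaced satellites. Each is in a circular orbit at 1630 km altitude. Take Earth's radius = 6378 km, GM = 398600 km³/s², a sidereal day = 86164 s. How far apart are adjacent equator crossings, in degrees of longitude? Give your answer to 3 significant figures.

Semi-major axis a = 6378 + 1630 = 8008 km. Period T = 2π√(a³/μ) = 2π√(8008³/398600) = 7131.8 s = 118.86 min.
Single-satellite node shift = (7131.8/86164) × 360° = 29.80°.
With 5 satellites evenly phased, successive equator crossings are 29.80/5 = 5.959° apart.

5.96°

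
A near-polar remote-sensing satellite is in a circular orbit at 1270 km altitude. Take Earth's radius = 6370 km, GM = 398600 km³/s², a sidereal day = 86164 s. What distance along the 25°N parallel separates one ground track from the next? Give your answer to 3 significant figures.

Semi-major axis a = 6370 + 1270 = 7640 km. Period T = 2π√(a³/μ) = 2π√(7640³/398600) = 6645.9 s = 110.76 min.
Node shift per orbit = (6645.9/86164) × 360° = 27.77°.
Equatorial spacing = 27.77 × 111.2 km/° = 3087 km.
At 25° latitude, spacing = 3087 × cos(25°) = 2798 km.

2800 km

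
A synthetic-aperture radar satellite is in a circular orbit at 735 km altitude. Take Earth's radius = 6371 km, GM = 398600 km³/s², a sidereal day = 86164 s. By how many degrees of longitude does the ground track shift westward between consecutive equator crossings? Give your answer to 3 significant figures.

Semi-major axis a = 6371 + 735 = 7106 km. Period T = 2π√(a³/μ) = 2π√(7106³/398600) = 5961.4 s = 99.36 min.
During one orbit Earth rotates (5961.4 / 86164) × 360° = 24.91°.

24.9°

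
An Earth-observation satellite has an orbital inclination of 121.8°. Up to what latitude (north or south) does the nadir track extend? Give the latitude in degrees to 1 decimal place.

58.2°

Retrograde orbit: the ground track reaches ±(180° − i) = ±(180 − 121.8) = ±58.2°.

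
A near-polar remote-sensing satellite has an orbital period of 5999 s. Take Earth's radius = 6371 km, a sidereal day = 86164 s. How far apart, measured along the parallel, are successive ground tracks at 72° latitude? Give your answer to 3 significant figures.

Node shift per orbit = (5999.0/86164) × 360° = 25.06°.
Equatorial spacing = 25.06 × 111.2 km/° = 2787 km.
At 72° latitude, spacing = 2787 × cos(72°) = 861 km.

861 km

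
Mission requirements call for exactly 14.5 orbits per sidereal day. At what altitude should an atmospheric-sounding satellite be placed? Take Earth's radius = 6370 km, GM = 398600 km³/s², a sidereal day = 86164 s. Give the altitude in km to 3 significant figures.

Required period T = 86164 / 14.5 = 5942.3 s.
From T = 2π√(a³/μ): a = (μ T²/4π²)^(1/3) = (398600 × 5942.3² / 4π²)^(1/3) = 7091 km.
Altitude h = a − R = 7091 − 6370 = 721 km.

721 km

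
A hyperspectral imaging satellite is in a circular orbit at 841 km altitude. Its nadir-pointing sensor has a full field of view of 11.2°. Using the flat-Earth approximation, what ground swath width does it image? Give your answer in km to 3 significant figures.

165 km

Half-angle = 11.2°/2 = 5.6°.
Swath width ≈ 2h·tan(θ/2) = 2 × 841 × tan(5.6°) = 164.9 km.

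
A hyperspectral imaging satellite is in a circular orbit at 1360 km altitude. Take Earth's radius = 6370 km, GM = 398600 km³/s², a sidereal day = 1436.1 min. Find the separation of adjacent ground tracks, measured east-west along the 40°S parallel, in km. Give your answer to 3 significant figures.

Semi-major axis a = 6370 + 1360 = 7730 km. Period T = 2π√(a³/μ) = 2π√(7730³/398600) = 6763.6 s = 112.73 min.
Node shift per orbit = (6763.6/86166) × 360° = 28.26°.
Equatorial spacing = 28.26 × 111.2 km/° = 3142 km.
At 40° latitude, spacing = 3142 × cos(40°) = 2407 km.

2410 km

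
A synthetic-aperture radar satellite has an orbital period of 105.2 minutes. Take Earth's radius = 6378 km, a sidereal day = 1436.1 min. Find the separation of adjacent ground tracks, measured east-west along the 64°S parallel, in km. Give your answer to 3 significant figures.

T = 105.2 min = 6312.0 s.
Node shift per orbit = (6312.0/86166) × 360° = 26.37°.
Equatorial spacing = 26.37 × 111.3 km/° = 2936 km.
At 64° latitude, spacing = 2936 × cos(64°) = 1287 km.

1290 km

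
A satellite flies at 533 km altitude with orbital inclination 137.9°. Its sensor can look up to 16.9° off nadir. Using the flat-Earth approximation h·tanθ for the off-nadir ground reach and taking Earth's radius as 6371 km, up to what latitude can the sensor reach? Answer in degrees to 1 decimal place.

43.6°

Retrograde orbit: the ground track reaches ±(180° − i) = ±(180 − 137.9) = ±42.1°.
Sensor half-swath on the ground ≈ 533·tan(16.9°) = 162 km = 1.46° of latitude.
Maximum observable latitude ≈ 42.1 + 1.46 = 43.6°.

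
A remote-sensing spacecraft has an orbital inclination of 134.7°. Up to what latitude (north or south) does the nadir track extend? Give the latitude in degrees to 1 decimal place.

Retrograde orbit: the ground track reaches ±(180° − i) = ±(180 − 134.7) = ±45.3°.

45.3°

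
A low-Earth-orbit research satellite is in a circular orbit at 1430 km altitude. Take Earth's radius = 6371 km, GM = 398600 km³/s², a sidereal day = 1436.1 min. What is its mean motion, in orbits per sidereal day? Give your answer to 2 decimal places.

12.57

Semi-major axis a = 6371 + 1430 = 7801 km. Period T = 2π√(a³/μ) = 2π√(7801³/398600) = 6857.0 s = 114.28 min.
Orbits per sidereal day = 86166 / 6857.0 = 12.566.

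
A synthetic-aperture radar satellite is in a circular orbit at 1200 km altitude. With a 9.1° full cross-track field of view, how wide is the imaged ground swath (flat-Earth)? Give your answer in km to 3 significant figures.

191 km

Half-angle = 9.1°/2 = 4.55°.
Swath width ≈ 2h·tan(θ/2) = 2 × 1200 × tan(4.55°) = 191.0 km.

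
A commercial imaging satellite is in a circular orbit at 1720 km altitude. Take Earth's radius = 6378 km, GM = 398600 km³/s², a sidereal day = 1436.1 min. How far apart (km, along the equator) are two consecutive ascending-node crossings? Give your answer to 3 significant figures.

Semi-major axis a = 6378 + 1720 = 8098 km. Period T = 2π√(a³/μ) = 2π√(8098³/398600) = 7252.3 s = 120.87 min.
During one orbit Earth rotates (7252.3 / 86166) × 360° = 30.30°.
At the equator that is 30.30° × (2π·6378/360) km/° = 30.30 × 111.3 = 3373 km.

3370 km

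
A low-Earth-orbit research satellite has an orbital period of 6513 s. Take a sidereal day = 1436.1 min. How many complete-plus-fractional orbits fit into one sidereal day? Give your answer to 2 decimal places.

Orbits per sidereal day = 86166 / 6513.0 = 13.230.

13.23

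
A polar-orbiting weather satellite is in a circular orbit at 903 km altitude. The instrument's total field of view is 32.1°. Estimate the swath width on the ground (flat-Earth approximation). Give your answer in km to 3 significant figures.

520 km

Half-angle = 32.1°/2 = 16.05°.
Swath width ≈ 2h·tan(θ/2) = 2 × 903 × tan(16.05°) = 519.6 km.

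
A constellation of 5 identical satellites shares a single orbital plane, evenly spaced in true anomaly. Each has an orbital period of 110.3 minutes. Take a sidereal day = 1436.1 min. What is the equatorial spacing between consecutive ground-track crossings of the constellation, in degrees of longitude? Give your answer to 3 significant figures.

T = 110.3 min = 6618.0 s.
Single-satellite node shift = (6618.0/86166) × 360° = 27.65°.
With 5 satellites evenly phased, successive equator crossings are 27.65/5 = 5.530° apart.

5.53°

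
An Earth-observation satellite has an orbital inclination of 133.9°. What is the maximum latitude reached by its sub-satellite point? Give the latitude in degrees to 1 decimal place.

Retrograde orbit: the ground track reaches ±(180° − i) = ±(180 − 133.9) = ±46.1°.

46.1°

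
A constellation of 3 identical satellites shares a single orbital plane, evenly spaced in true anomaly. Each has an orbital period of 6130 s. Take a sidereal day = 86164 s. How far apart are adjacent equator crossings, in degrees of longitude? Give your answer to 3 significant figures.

Single-satellite node shift = (6130.0/86164) × 360° = 25.61°.
With 3 satellites evenly phased, successive equator crossings are 25.61/3 = 8.537° apart.

8.54°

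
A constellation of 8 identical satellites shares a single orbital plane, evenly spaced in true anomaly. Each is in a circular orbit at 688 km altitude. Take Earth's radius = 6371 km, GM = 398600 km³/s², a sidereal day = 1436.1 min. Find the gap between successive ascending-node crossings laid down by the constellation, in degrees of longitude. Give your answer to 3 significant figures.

Semi-major axis a = 6371 + 688 = 7059 km. Period T = 2π√(a³/μ) = 2π√(7059³/398600) = 5902.4 s = 98.37 min.
Single-satellite node shift = (5902.4/86166) × 360° = 24.66°.
With 8 satellites evenly phased, successive equator crossings are 24.66/8 = 3.082° apart.

3.08°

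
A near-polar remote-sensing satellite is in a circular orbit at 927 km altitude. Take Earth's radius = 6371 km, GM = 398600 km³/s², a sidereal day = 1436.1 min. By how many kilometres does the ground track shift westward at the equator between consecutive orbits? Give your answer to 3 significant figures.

Semi-major axis a = 6371 + 927 = 7298 km. Period T = 2π√(a³/μ) = 2π√(7298³/398600) = 6204.6 s = 103.41 min.
During one orbit Earth rotates (6204.6 / 86166) × 360° = 25.92°.
At the equator that is 25.92° × (2π·6371/360) km/° = 25.92 × 111.2 = 2882 km.

2880 km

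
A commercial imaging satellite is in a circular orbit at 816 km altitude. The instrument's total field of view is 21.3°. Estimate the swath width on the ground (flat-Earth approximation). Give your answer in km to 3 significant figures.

Half-angle = 21.3°/2 = 10.65°.
Swath width ≈ 2h·tan(θ/2) = 2 × 816 × tan(10.65°) = 306.9 km.

307 km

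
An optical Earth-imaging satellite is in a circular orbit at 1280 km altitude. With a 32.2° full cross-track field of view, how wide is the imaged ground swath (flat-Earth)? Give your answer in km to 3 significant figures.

Half-angle = 32.2°/2 = 16.1°.
Swath width ≈ 2h·tan(θ/2) = 2 × 1280 × tan(16.1°) = 738.9 km.

739 km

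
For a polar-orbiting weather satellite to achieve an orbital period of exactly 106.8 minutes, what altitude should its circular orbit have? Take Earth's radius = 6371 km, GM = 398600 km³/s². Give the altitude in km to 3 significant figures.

1090 km

T = 106.8 min = 6408.0 s.
From T = 2π√(a³/μ): a = (μ T²/4π²)^(1/3) = (398600 × 6408.0² / 4π²)^(1/3) = 7457 km.
Altitude h = a − R = 7457 − 6371 = 1086 km.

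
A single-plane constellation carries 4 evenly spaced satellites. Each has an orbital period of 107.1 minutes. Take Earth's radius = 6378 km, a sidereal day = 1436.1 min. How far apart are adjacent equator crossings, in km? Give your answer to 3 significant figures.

747 km

T = 107.1 min = 6426.0 s.
Single-satellite node shift = (6426.0/86166) × 360° = 26.85°.
With 4 satellites evenly phased, successive equator crossings are 26.85/4 = 6.712° apart.
That is 6.712 × 111.3 = 747 km at the equator.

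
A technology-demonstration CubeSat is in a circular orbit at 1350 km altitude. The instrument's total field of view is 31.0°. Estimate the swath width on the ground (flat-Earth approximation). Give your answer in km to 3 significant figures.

Half-angle = 31.0°/2 = 15.5°.
Swath width ≈ 2h·tan(θ/2) = 2 × 1350 × tan(15.5°) = 748.8 km.

749 km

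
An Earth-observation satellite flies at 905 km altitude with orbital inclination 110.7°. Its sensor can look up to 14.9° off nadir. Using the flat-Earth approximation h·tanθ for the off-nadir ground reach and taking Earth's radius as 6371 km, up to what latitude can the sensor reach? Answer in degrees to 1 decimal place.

Retrograde orbit: the ground track reaches ±(180° − i) = ±(180 − 110.7) = ±69.3°.
Sensor half-swath on the ground ≈ 905·tan(14.9°) = 241 km = 2.17° of latitude.
Maximum observable latitude ≈ 69.3 + 2.17 = 71.5°.

71.5°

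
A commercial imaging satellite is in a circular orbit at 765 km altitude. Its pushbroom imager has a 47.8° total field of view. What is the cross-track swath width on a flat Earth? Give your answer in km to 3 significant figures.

Half-angle = 47.8°/2 = 23.9°.
Swath width ≈ 2h·tan(θ/2) = 2 × 765 × tan(23.9°) = 678.0 km.

678 km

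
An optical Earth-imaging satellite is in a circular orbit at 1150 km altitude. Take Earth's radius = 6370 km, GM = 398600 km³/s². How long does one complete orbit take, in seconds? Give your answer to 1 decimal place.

Semi-major axis a = 6370 + 1150 = 7520 km. Period T = 2π√(a³/μ) = 2π√(7520³/398600) = 6489.9 s = 108.16 min.

6489.9 seconds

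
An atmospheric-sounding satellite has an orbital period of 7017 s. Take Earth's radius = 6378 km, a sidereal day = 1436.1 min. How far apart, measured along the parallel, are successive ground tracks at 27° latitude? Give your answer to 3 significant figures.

Node shift per orbit = (7017.0/86166) × 360° = 29.32°.
Equatorial spacing = 29.32 × 111.3 km/° = 3263 km.
At 27° latitude, spacing = 3263 × cos(27°) = 2908 km.

2910 km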